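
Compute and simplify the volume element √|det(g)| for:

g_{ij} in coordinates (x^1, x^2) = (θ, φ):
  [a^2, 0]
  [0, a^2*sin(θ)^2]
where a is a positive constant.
det(g) = a^4*sin(θ)^2
√|det(g)| = a^2*sin(θ) (taking 0 < θ < π so that |sin(θ)| = sin(θ))
Volume element: dV = a^2*sin(θ) dθ dφ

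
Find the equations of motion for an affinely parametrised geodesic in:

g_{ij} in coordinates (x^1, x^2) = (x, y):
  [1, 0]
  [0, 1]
Geodesic equation: d^2x^k/dλ^2 + Γ^k_{ij} (dx^i/dλ)(dx^j/dλ) = 0.
All Christoffel symbols vanish, so the geodesics are straight lines:
d^2x/dλ^2 = 0
d^2y/dλ^2 = 0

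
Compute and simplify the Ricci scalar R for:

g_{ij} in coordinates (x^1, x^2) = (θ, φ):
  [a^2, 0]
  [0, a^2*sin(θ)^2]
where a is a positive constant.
Non-zero Christoffel symbols (Γ^k_{ij} = Γ^k_{ji}):
Γ^θ_{φ φ} = -sin(2*θ)/2
Γ^φ_{θ φ} = 1/tan(θ)
Ricci tensor (R_{ij} = R^k_{ikj}): R_{θθ} = 1, R_{θφ} = 0, R_{φφ} = sin(θ)^2
Inverse metric: g^{θθ} = 1/a^2, g^{φφ} = 1/(a^2*sin(θ)^2)
R = g^{ij} R_{ij} = (1/a^2)(1) + (1/(a^2*sin(θ)^2))(sin(θ)^2) = 2/a^2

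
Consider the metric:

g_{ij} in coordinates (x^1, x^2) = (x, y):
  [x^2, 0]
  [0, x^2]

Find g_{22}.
With x^1 = x, x^2 = y, g_{22} = g_{yy} is the row-2, column-2 entry of the matrix.
g_{22} = x^2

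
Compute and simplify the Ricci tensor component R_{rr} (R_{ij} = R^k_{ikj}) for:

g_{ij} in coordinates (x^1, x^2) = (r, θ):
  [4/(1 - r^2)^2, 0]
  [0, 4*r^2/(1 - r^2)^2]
Non-zero Christoffel symbols (Γ^k_{ij} = Γ^k_{ji}):
Γ^r_{r r} = 2*r/(1 - r^2)
Γ^r_{θ θ} = (r^3 + r)/(r^2 - 1)
Γ^θ_{r θ} = (-r^2 - 1)/(r^3 - r)
R^r_{r r r} = 0 (a repeated index in an antisymmetric pair)
R^θ_{r θ r} = ∂_θ Γ^θ_{r r} - ∂_r Γ^θ_{r θ} + Γ^θ_{θ m} Γ^m_{r r} - Γ^θ_{r m} Γ^m_{r θ}
  = (0) - ((r^4 + 4*r^2 - 1)/(r^3 - r)^2) + (2*(r^2 + 1)/(r^2 - 1)^2) - ((r^2 + 1)^2/(r^3 - r)^2) = -4/(r^2 - 1)^2
R_{rr} = R^r_{r r r} + R^θ_{r θ r} = (0) + (-4/(r^2 - 1)^2) = -4/(r^2 - 1)^2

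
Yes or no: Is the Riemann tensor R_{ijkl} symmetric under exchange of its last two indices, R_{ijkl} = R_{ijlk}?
It is antisymmetric in the last pair: R_{ijkl} = -R_{ijlk}.
No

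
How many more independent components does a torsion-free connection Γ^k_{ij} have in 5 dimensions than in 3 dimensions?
Independent components in n dimensions: n × n(n+1)/2 = n^2(n+1)/2.
5D: 5 × 15 = 75
3D: 3 × 6 = 18
Difference = 75 - 18 = 57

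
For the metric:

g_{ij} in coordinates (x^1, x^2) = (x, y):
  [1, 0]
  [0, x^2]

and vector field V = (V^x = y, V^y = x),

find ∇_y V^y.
Non-zero Christoffel symbols:
Γ^x_{y y} = -x
Γ^y_{x y} = 1/x
∇_y V^y = ∂_y V^y + Γ^y_{y j} V^j
  = (0) + (1/x)(y) + (0)(x)
  = y/x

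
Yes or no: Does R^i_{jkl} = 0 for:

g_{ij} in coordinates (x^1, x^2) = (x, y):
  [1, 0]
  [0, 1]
All metric components are constant, so every Christoffel symbol vanishes and R^i_{jkl} = 0.
Yes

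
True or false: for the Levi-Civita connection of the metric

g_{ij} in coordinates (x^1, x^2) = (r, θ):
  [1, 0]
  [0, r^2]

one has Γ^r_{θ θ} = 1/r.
Γ^r_{θ θ} = (1/2) g^{rr} (∂_θ g_{rθ} + ∂_θ g_{rθ} - ∂_r g_{θθ}) = (1/2)(1)((0) + (0) - (2*r)) = -r
This differs from the proposed value 1/r.
False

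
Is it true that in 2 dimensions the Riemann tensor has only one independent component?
The number of independent components is n^2(n^2-1)/12 = 4·3/12 = 1 for n = 2 (e.g. R_{1212}).
Yes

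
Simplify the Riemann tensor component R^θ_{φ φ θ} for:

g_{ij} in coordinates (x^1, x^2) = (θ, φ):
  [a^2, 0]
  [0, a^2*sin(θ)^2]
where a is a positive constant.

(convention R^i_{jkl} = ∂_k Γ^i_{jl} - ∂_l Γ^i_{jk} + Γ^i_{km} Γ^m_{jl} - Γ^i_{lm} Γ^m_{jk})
Non-zero Christoffel symbols (Γ^k_{ij} = Γ^k_{ji}):
Γ^θ_{φ φ} = -sin(2*θ)/2
Γ^φ_{θ φ} = 1/tan(θ)
R^θ_{φ φ θ} = ∂_φ Γ^θ_{φ θ} - ∂_θ Γ^θ_{φ φ} + Γ^θ_{φ m} Γ^m_{φ θ} - Γ^θ_{θ m} Γ^m_{φ φ}
  = (0) - (-cos(2*θ)) + (-cos(θ)^2) - (0) = -sin(θ)^2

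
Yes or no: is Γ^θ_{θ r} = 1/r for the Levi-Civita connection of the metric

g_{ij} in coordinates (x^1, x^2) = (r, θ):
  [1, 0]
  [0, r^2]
Γ^θ_{θ r} = (1/2) g^{θθ} (∂_θ g_{θr} + ∂_r g_{θθ} - ∂_θ g_{θr}) = (1/2)(1/r^2)((0) + (2*r) - (0)) = 1/r
This equals the proposed value 1/r.
Yes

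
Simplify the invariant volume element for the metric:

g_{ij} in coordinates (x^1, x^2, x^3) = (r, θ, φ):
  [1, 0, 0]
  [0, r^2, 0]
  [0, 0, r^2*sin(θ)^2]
det(g) = r^4*sin(θ)^2
√|det(g)| = r^2*sin(θ) (taking 0 < θ < π so that |sin(θ)| = sin(θ))
Volume element: dV = r^2*sin(θ) dr dθ dφ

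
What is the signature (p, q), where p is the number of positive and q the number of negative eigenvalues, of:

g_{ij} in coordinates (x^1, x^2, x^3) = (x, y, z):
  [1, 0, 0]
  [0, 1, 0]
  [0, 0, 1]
The metric is diagonal, so its eigenvalues are the diagonal entries: 1, 1, 1 (at a generic point, where coordinate-dependent entries are positive).
3 positive, 0 negative.
(3, 0) - Riemannian (positive definite)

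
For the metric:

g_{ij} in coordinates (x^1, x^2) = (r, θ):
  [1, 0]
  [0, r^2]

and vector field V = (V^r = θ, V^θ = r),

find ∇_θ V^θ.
Non-zero Christoffel symbols:
Γ^r_{θ θ} = -r
Γ^θ_{r θ} = 1/r
∇_θ V^θ = ∂_θ V^θ + Γ^θ_{θ j} V^j
  = (0) + (1/r)(θ) + (0)(r)
  = θ/r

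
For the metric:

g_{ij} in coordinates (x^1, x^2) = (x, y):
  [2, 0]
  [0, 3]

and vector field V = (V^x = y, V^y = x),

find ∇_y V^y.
All Christoffel symbols are zero.
∇_y V^y = ∂_y V^y + Γ^y_{y j} V^j
  = (0) + (0)(y) + (0)(x)
  = 0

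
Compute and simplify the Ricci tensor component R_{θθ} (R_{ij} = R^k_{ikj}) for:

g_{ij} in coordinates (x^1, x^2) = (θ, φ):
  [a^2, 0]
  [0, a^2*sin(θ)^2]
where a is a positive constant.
Non-zero Christoffel symbols (Γ^k_{ij} = Γ^k_{ji}):
Γ^θ_{φ φ} = -sin(2*θ)/2
Γ^φ_{θ φ} = 1/tan(θ)
R^θ_{θ θ θ} = 0 (a repeated index in an antisymmetric pair)
R^φ_{θ φ θ} = ∂_φ Γ^φ_{θ θ} - ∂_θ Γ^φ_{θ φ} + Γ^φ_{φ m} Γ^m_{θ θ} - Γ^φ_{θ m} Γ^m_{θ φ}
  = (0) - (-1/sin(θ)^2) + (0) - (1/tan(θ)^2) = 1
R_{θθ} = R^θ_{θ θ θ} + R^φ_{θ φ θ} = (0) + (1) = 1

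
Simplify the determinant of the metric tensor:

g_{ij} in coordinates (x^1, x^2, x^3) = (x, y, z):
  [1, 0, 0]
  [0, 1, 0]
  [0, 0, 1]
Diagonal metric: det(g) = g_{11}·g_{22}·g_{33}
= (1)·(1)·(1)
det(g) = 1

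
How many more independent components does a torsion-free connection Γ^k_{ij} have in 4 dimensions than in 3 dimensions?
Independent components in n dimensions: n × n(n+1)/2 = n^2(n+1)/2.
4D: 4 × 10 = 40
3D: 3 × 6 = 18
Difference = 40 - 18 = 22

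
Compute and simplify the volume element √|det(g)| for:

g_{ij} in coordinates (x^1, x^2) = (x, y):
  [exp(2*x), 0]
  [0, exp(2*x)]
det(g) = exp(4*x)
√|det(g)| = exp(2*x)
Volume element: dV = exp(2*x) dx dy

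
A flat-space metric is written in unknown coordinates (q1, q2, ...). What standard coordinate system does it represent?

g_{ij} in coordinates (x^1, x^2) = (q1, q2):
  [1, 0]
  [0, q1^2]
The line element ds^2 = dq1^2 + q1^2 dq2^2 is dr^2 + r^2 dθ^2 with q1 = r, q2 = θ.
polar coordinates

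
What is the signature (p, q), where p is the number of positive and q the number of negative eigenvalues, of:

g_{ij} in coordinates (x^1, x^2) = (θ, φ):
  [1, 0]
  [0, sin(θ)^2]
The metric is diagonal, so its eigenvalues are the diagonal entries: 1, sin(θ)^2 (at a generic point, where coordinate-dependent entries are positive).
2 positive, 0 negative.
(2, 0) - Riemannian (positive definite)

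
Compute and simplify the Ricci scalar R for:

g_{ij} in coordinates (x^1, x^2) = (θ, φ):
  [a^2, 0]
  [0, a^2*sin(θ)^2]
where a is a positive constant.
Non-zero Christoffel symbols (Γ^k_{ij} = Γ^k_{ji}):
Γ^θ_{φ φ} = -sin(2*θ)/2
Γ^φ_{θ φ} = 1/tan(θ)
Ricci tensor (R_{ij} = R^k_{ikj}): R_{θθ} = 1, R_{θφ} = 0, R_{φφ} = sin(θ)^2
Inverse metric: g^{θθ} = 1/a^2, g^{φφ} = 1/(a^2*sin(θ)^2)
R = g^{ij} R_{ij} = (1/a^2)(1) + (1/(a^2*sin(θ)^2))(sin(θ)^2) = 2/a^2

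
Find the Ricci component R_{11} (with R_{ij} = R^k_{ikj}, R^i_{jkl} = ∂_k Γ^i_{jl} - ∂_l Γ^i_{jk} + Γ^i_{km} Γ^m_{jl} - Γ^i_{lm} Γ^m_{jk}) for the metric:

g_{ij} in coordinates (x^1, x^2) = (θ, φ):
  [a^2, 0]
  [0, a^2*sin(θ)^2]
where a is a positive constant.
Non-zero Christoffel symbols (Γ^k_{ij} = Γ^k_{ji}):
Γ^θ_{φ φ} = -sin(2*θ)/2
Γ^φ_{θ φ} = 1/tan(θ)
R^θ_{θ θ θ} = 0 (a repeated index in an antisymmetric pair)
R^φ_{θ φ θ} = ∂_φ Γ^φ_{θ θ} - ∂_θ Γ^φ_{θ φ} + Γ^φ_{φ m} Γ^m_{θ θ} - Γ^φ_{θ m} Γ^m_{θ φ}
  = (0) - (-1/sin(θ)^2) + (0) - (1/tan(θ)^2) = 1
R_{θθ} = R^θ_{θ θ θ} + R^φ_{θ φ θ} = (0) + (1) = 1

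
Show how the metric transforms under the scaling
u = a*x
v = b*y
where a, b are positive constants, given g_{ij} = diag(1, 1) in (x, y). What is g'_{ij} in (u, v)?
Invert the transformation: x = u/a, y = v/b
g'_{ij} = (∂x^k/∂x'^i)(∂x^l/∂x'^j) g_{kl}; with g_{kl} = δ_{kl} this is Σ_k (∂x^k/∂x'^i)(∂x^k/∂x'^j).
Jacobian: ∂x/∂u = 1/a, ∂x/∂v = 0, ∂y/∂u = 0, ∂y/∂v = 1/b
g'_{uu} = (1/a)(1/a) + (0)(0) = 1/a^2
g'_{uv} = (1/a)(0) + (0)(1/b) = 0
g'_{vv} = (0)(0) + (1/b)(1/b) = 1/b^2
g'_{ij} = diag(1/a^2, 1/b^2)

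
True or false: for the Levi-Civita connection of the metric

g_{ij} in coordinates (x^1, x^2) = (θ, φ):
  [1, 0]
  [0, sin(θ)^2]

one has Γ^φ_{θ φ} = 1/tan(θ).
Γ^φ_{θ φ} = (1/2) g^{φφ} (∂_θ g_{φφ} + ∂_φ g_{φθ} - ∂_φ g_{θφ}) = (1/2)(1/sin(θ)^2)((sin(2*θ)) + (0) - (0)) = 1/tan(θ)
This equals the proposed value 1/tan(θ).
True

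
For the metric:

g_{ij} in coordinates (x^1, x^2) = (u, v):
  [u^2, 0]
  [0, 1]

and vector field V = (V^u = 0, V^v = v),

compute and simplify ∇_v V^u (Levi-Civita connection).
Non-zero Christoffel symbols:
Γ^u_{u u} = 1/u
∇_v V^u = ∂_v V^u + Γ^u_{v j} V^j
  = (0) + (0)(0) + (0)(v)
  = 0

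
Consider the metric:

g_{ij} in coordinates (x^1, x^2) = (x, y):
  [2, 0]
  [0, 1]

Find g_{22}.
With x^1 = x, x^2 = y, g_{22} = g_{yy} is the row-2, column-2 entry of the matrix.
g_{22} = 1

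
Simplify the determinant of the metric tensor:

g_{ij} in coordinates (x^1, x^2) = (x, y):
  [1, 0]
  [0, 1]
For a 2×2 metric: det(g) = g_{11}·g_{22} - g_{12}·g_{21}
= (1)·(1) - (0)·(0)
= 1 - 0
det(g) = 1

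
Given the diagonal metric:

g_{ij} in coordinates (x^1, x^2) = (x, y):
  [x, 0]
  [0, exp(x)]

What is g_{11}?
With x^1 = x, x^2 = y, g_{11} = g_{xx} is the row-1, column-1 entry of the matrix.
g_{11} = x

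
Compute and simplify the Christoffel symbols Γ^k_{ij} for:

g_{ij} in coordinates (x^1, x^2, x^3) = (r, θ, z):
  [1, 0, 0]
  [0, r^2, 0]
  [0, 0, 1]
Using Γ^k_{ij} = (1/2) g^{km} (∂_i g_{mj} + ∂_j g_{mi} - ∂_m g_{ij}); the metric is diagonal, so only the m = k term contributes.
Non-zero symbols (using the symmetry Γ^k_{ij} = Γ^k_{ji}):
Γ^r_{θ θ} = (1/2) g^{rr} (∂_θ g_{rθ} + ∂_θ g_{rθ} - ∂_r g_{θθ}) = (1/2)(1)((0) + (0) - (2*r)) = -r
Γ^θ_{r θ} = (1/2) g^{θθ} (∂_r g_{θθ} + ∂_θ g_{θr} - ∂_θ g_{rθ}) = (1/2)(1/r^2)((2*r) + (0) - (0)) = 1/r
All other Christoffel symbols are zero.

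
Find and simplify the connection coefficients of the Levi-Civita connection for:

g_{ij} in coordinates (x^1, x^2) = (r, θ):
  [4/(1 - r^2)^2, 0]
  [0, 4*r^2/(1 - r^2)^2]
Using Γ^k_{ij} = (1/2) g^{km} (∂_i g_{mj} + ∂_j g_{mi} - ∂_m g_{ij}); the metric is diagonal, so only the m = k term contributes.
Non-zero symbols (using the symmetry Γ^k_{ij} = Γ^k_{ji}):
Γ^r_{r r} = (1/2) g^{rr} (∂_r g_{rr} + ∂_r g_{rr} - ∂_r g_{rr}) = (1/2)((1 - r^2)^2/4)((16*r/(1 - r^2)^3) + (16*r/(1 - r^2)^3) - (16*r/(1 - r^2)^3)) = 2*r/(1 - r^2)
Γ^r_{θ θ} = (1/2) g^{rr} (∂_θ g_{rθ} + ∂_θ g_{rθ} - ∂_r g_{θθ}) = (1/2)((1 - r^2)^2/4)((0) + (0) - (-8*(r^3 + r)/(r^2 - 1)^3)) = (r^3 + r)/(r^2 - 1)
Γ^θ_{r θ} = (1/2) g^{θθ} (∂_r g_{θθ} + ∂_θ g_{θr} - ∂_θ g_{rθ}) = (1/2)((1 - r^2)^2/(4*r^2))((-8*(r^3 + r)/(r^2 - 1)^3) + (0) - (0)) = (-r^2 - 1)/(r^3 - r)
All other Christoffel symbols are zero.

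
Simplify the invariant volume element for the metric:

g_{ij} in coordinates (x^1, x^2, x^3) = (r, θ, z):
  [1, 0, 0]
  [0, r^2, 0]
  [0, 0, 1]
det(g) = r^2
√|det(g)| = r
Volume element: dV = r dr dθ dz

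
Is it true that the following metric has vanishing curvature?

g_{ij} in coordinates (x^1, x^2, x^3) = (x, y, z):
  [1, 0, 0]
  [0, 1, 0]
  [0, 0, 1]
All metric components are constant, so every Christoffel symbol vanishes and R^i_{jkl} = 0.
Yes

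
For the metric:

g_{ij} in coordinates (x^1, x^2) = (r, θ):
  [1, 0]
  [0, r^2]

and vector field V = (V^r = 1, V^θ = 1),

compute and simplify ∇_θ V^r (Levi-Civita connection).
Non-zero Christoffel symbols:
Γ^r_{θ θ} = -r
Γ^θ_{r θ} = 1/r
∇_θ V^r = ∂_θ V^r + Γ^r_{θ j} V^j
  = (0) + (0)(1) + (-r)(1)
  = -r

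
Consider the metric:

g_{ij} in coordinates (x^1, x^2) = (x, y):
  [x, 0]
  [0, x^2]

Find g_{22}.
With x^1 = x, x^2 = y, g_{22} = g_{yy} is the row-2, column-2 entry of the matrix.
g_{22} = x^2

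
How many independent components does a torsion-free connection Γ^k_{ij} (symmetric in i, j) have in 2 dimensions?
Γ^k_{ij} has n choices for the upper index and n(n+1)/2 independent symmetric lower index pairs.
Total = 2 × 2×3/2 = 2 × 3 = 6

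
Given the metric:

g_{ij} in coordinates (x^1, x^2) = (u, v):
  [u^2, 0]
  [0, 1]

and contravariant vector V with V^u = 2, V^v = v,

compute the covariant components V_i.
V_i = g_{ij} V^j:
V_u = (u^2)(2) + (0)(v) = 2*u^2
V_v = (0)(2) + (1)(v) = v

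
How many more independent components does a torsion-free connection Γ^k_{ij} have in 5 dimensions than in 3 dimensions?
Independent components in n dimensions: n × n(n+1)/2 = n^2(n+1)/2.
5D: 5 × 15 = 75
3D: 3 × 6 = 18
Difference = 75 - 18 = 57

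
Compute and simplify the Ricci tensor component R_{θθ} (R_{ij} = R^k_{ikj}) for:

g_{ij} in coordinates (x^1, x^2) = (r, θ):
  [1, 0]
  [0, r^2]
Non-zero Christoffel symbols (Γ^k_{ij} = Γ^k_{ji}):
Γ^r_{θ θ} = -r
Γ^θ_{r θ} = 1/r
R^r_{θ r θ} = ∂_r Γ^r_{θ θ} - ∂_θ Γ^r_{θ r} + Γ^r_{r m} Γ^m_{θ θ} - Γ^r_{θ m} Γ^m_{θ r}
  = (-1) - (0) + (0) - (-1) = 0
R^θ_{θ θ θ} = 0 (a repeated index in an antisymmetric pair)
R_{θθ} = R^r_{θ r θ} + R^θ_{θ θ θ} = (0) + (0) = 0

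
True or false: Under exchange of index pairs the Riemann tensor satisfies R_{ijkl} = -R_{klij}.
The pair-exchange symmetry has a plus sign: R_{ijkl} = +R_{klij}.
False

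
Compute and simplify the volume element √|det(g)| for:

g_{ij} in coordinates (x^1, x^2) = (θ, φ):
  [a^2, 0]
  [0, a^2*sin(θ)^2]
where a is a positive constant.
det(g) = a^4*sin(θ)^2
√|det(g)| = a^2*sin(θ) (taking 0 < θ < π so that |sin(θ)| = sin(θ))
Volume element: dV = a^2*sin(θ) dθ dφ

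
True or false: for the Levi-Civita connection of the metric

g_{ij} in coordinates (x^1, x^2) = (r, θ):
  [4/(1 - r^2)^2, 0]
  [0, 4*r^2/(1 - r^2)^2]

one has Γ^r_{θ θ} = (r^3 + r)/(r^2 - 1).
Γ^r_{θ θ} = (1/2) g^{rr} (∂_θ g_{rθ} + ∂_θ g_{rθ} - ∂_r g_{θθ}) = (1/2)((1 - r^2)^2/4)((0) + (0) - (-8*(r^3 + r)/(r^2 - 1)^3)) = (r^3 + r)/(r^2 - 1)
This equals the proposed value (r^3 + r)/(r^2 - 1).
True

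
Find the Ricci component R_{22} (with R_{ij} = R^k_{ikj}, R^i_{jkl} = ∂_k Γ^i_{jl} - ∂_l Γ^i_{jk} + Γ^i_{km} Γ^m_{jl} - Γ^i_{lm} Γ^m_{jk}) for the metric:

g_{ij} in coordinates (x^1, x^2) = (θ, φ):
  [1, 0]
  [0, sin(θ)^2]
Non-zero Christoffel symbols (Γ^k_{ij} = Γ^k_{ji}):
Γ^θ_{φ φ} = -sin(2*θ)/2
Γ^φ_{θ φ} = 1/tan(θ)
R^θ_{φ θ φ} = ∂_θ Γ^θ_{φ φ} - ∂_φ Γ^θ_{φ θ} + Γ^θ_{θ m} Γ^m_{φ φ} - Γ^θ_{φ m} Γ^m_{φ θ}
  = (-cos(2*θ)) - (0) + (0) - (-cos(θ)^2) = sin(θ)^2
R^φ_{φ φ φ} = 0 (a repeated index in an antisymmetric pair)
R_{φφ} = R^θ_{φ θ φ} + R^φ_{φ φ φ} = (sin(θ)^2) + (0) = sin(θ)^2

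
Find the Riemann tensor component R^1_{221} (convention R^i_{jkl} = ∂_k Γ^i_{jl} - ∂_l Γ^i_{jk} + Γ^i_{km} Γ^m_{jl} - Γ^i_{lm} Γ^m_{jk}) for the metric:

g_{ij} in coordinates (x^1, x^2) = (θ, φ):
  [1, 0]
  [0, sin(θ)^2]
Non-zero Christoffel symbols (Γ^k_{ij} = Γ^k_{ji}):
Γ^θ_{φ φ} = -sin(2*θ)/2
Γ^φ_{θ φ} = 1/tan(θ)
R^θ_{φ φ θ} = ∂_φ Γ^θ_{φ θ} - ∂_θ Γ^θ_{φ φ} + Γ^θ_{φ m} Γ^m_{φ θ} - Γ^θ_{θ m} Γ^m_{φ φ}
  = (0) - (-cos(2*θ)) + (-cos(θ)^2) - (0) = -sin(θ)^2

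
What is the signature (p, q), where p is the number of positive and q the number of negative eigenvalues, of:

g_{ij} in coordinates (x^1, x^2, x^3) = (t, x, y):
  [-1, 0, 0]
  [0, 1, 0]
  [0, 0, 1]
The metric is diagonal, so its eigenvalues are the diagonal entries: -1, 1, 1 (at a generic point, where coordinate-dependent entries are positive).
2 positive, 1 negative.
(2, 1) - Lorentzian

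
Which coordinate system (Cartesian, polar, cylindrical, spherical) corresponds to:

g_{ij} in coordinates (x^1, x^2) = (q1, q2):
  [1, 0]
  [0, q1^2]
The line element ds^2 = dq1^2 + q1^2 dq2^2 is dr^2 + r^2 dθ^2 with q1 = r, q2 = θ.
polar coordinates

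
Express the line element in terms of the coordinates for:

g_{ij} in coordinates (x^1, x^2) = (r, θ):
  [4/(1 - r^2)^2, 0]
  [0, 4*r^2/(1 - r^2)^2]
ds^2 = g_{ij} dx^i dx^j; only the non-zero components contribute.
ds^2 = (4/(1 - r^2)^2) dr^2 + (4*r^2/(1 - r^2)^2) dθ^2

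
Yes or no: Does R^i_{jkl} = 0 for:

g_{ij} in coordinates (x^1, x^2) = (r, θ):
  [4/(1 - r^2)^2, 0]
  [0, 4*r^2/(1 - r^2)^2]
Non-zero Christoffel symbols:
Γ^r_{r r} = 2*r/(1 - r^2)
Γ^r_{θ θ} = (r^3 + r)/(r^2 - 1)
Γ^θ_{r θ} = (-r^2 - 1)/(r^3 - r)
Ricci tensor: R_{rr} = -4/(r^2 - 1)^2, R_{rθ} = 0, R_{θθ} = -4*r^2/(r^2 - 1)^2
The Ricci tensor is non-zero, so the Riemann tensor is non-zero: not flat.
No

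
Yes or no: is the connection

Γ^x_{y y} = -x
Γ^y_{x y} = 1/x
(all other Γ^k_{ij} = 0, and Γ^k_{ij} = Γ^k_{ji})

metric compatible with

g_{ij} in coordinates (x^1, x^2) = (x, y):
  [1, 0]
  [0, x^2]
Using ∇_k g_{ij} = ∂_k g_{ij} - Γ^m_{ki} g_{mj} - Γ^m_{kj} g_{im}:
e.g. ∇_x g_{yy} = (2*x) - (x) - (x) = 0
Every component ∇_k g_{ij} vanishes: the connection is metric compatible.
Yes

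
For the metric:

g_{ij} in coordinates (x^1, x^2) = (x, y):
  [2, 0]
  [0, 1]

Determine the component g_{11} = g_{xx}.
With x^1 = x, x^2 = y, g_{11} = g_{xx} is the row-1, column-1 entry of the matrix.
g_{11} = 2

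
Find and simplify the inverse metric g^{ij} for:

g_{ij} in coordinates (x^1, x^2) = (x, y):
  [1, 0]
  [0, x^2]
The metric is diagonal, so g^{ij} is diagonal with entries 1/g_{ii}: diag(1, 1/(x^2)).
g^{ij}:
  [1, 0]
  [0, 1/x^2]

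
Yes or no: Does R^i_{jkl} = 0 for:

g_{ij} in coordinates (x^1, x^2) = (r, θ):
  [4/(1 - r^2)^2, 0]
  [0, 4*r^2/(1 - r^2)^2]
Non-zero Christoffel symbols:
Γ^r_{r r} = 2*r/(1 - r^2)
Γ^r_{θ θ} = (r^3 + r)/(r^2 - 1)
Γ^θ_{r θ} = (-r^2 - 1)/(r^3 - r)
Ricci tensor: R_{rr} = -4/(r^2 - 1)^2, R_{rθ} = 0, R_{θθ} = -4*r^2/(r^2 - 1)^2
The Ricci tensor is non-zero, so the Riemann tensor is non-zero: not flat.
No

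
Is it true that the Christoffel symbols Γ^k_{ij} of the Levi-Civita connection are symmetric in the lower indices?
The Levi-Civita connection is torsion-free, which is exactly Γ^k_{ij} = Γ^k_{ji}.
Yes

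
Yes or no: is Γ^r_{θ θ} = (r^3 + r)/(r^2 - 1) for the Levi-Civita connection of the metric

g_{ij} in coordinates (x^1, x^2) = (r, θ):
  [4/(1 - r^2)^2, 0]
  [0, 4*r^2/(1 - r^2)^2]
Γ^r_{θ θ} = (1/2) g^{rr} (∂_θ g_{rθ} + ∂_θ g_{rθ} - ∂_r g_{θθ}) = (1/2)((1 - r^2)^2/4)((0) + (0) - (-8*(r^3 + r)/(r^2 - 1)^3)) = (r^3 + r)/(r^2 - 1)
This equals the proposed value (r^3 + r)/(r^2 - 1).
Yes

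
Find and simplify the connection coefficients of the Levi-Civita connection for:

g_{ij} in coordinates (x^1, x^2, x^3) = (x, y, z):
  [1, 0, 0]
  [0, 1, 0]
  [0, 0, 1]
Using Γ^k_{ij} = (1/2) g^{km} (∂_i g_{mj} + ∂_j g_{mi} - ∂_m g_{ij}); the metric is diagonal, so only the m = k term contributes.
Every metric component is constant, so all ∂_m g_{ij} = 0 and every Christoffel symbol vanishes.
All Christoffel symbols are zero.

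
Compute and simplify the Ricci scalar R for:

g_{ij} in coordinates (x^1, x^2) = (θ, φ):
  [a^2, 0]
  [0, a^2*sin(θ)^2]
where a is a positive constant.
Non-zero Christoffel symbols (Γ^k_{ij} = Γ^k_{ji}):
Γ^θ_{φ φ} = -sin(2*θ)/2
Γ^φ_{θ φ} = 1/tan(θ)
Ricci tensor (R_{ij} = R^k_{ikj}): R_{θθ} = 1, R_{θφ} = 0, R_{φφ} = sin(θ)^2
Inverse metric: g^{θθ} = 1/a^2, g^{φφ} = 1/(a^2*sin(θ)^2)
R = g^{ij} R_{ij} = (1/a^2)(1) + (1/(a^2*sin(θ)^2))(sin(θ)^2) = 2/a^2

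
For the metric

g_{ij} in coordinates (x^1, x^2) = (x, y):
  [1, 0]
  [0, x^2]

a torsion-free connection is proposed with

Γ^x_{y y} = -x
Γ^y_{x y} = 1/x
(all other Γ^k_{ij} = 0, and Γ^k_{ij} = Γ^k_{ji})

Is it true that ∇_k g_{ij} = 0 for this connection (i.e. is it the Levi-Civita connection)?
Using ∇_k g_{ij} = ∂_k g_{ij} - Γ^m_{ki} g_{mj} - Γ^m_{kj} g_{im}:
e.g. ∇_x g_{yy} = (2*x) - (x) - (x) = 0
Every component ∇_k g_{ij} vanishes: the connection is metric compatible.
Yes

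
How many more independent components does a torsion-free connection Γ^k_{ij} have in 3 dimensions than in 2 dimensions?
Independent components in n dimensions: n × n(n+1)/2 = n^2(n+1)/2.
3D: 3 × 6 = 18
2D: 2 × 3 = 6
Difference = 18 - 6 = 12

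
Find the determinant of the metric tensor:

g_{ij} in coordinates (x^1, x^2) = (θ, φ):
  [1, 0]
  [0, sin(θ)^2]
For a 2×2 metric: det(g) = g_{11}·g_{22} - g_{12}·g_{21}
= (1)·(sin(θ)^2) - (0)·(0)
= sin(θ)^2 - 0
det(g) = sin(θ)^2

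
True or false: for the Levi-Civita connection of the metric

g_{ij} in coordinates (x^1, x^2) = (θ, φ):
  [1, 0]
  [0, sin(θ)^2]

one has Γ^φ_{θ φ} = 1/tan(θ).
Γ^φ_{θ φ} = (1/2) g^{φφ} (∂_θ g_{φφ} + ∂_φ g_{φθ} - ∂_φ g_{θφ}) = (1/2)(1/sin(θ)^2)((sin(2*θ)) + (0) - (0)) = 1/tan(θ)
This equals the proposed value 1/tan(θ).
True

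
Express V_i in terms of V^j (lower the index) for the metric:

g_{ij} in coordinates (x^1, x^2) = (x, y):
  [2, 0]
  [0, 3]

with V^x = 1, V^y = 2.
V_i = g_{ij} V^j:
V_x = (2)(1) + (0)(2) = 2
V_y = (0)(1) + (3)(2) = 6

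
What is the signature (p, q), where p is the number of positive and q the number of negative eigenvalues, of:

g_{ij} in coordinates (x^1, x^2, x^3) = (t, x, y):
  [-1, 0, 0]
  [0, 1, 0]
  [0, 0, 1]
The metric is diagonal, so its eigenvalues are the diagonal entries: -1, 1, 1 (at a generic point, where coordinate-dependent entries are positive).
2 positive, 1 negative.
(2, 1) - Lorentzian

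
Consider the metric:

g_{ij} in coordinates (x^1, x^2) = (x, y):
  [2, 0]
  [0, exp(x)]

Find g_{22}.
With x^1 = x, x^2 = y, g_{22} = g_{yy} is the row-2, column-2 entry of the matrix.
g_{22} = exp(x)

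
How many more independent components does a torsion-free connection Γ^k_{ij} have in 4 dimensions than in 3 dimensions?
Independent components in n dimensions: n × n(n+1)/2 = n^2(n+1)/2.
4D: 4 × 10 = 40
3D: 3 × 6 = 18
Difference = 40 - 18 = 22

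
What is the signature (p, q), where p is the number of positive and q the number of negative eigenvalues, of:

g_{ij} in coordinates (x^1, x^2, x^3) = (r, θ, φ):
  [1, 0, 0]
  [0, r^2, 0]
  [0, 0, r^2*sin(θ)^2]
The metric is diagonal, so its eigenvalues are the diagonal entries: 1, r^2, r^2*sin(θ)^2 (at a generic point, where coordinate-dependent entries are positive).
3 positive, 0 negative.
(3, 0) - Riemannian (positive definite)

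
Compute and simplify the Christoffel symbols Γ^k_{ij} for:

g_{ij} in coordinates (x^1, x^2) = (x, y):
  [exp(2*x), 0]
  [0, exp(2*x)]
Using Γ^k_{ij} = (1/2) g^{km} (∂_i g_{mj} + ∂_j g_{mi} - ∂_m g_{ij}); the metric is diagonal, so only the m = k term contributes.
Non-zero symbols (using the symmetry Γ^k_{ij} = Γ^k_{ji}):
Γ^x_{x x} = (1/2) g^{xx} (∂_x g_{xx} + ∂_x g_{xx} - ∂_x g_{xx}) = (1/2)(exp(-2*x))((2*exp(2*x)) + (2*exp(2*x)) - (2*exp(2*x))) = 1
Γ^x_{y y} = (1/2) g^{xx} (∂_y g_{xy} + ∂_y g_{xy} - ∂_x g_{yy}) = (1/2)(exp(-2*x))((0) + (0) - (2*exp(2*x))) = -1
Γ^y_{x y} = (1/2) g^{yy} (∂_x g_{yy} + ∂_y g_{yx} - ∂_y g_{xy}) = (1/2)(exp(-2*x))((2*exp(2*x)) + (0) - (0)) = 1
All other Christoffel symbols are zero.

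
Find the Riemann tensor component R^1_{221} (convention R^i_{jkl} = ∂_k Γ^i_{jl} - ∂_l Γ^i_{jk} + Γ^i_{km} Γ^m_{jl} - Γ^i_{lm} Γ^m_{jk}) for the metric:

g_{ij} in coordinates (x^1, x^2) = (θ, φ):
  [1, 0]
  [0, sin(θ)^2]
Non-zero Christoffel symbols (Γ^k_{ij} = Γ^k_{ji}):
Γ^θ_{φ φ} = -sin(2*θ)/2
Γ^φ_{θ φ} = 1/tan(θ)
R^θ_{φ φ θ} = ∂_φ Γ^θ_{φ θ} - ∂_θ Γ^θ_{φ φ} + Γ^θ_{φ m} Γ^m_{φ θ} - Γ^θ_{θ m} Γ^m_{φ φ}
  = (0) - (-cos(2*θ)) + (-cos(θ)^2) - (0) = -sin(θ)^2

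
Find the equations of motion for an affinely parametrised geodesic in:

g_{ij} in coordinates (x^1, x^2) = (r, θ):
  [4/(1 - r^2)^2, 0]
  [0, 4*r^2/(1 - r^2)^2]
Geodesic equation: d^2x^k/dλ^2 + Γ^k_{ij} (dx^i/dλ)(dx^j/dλ) = 0.
Non-zero Christoffel symbols:
Γ^r_{r r} = 2*r/(1 - r^2)
Γ^r_{θ θ} = (r^3 + r)/(r^2 - 1)
Γ^θ_{r θ} = (-r^2 - 1)/(r^3 - r)
Substituting (the symmetric pair Γ^k_{ij}, Γ^k_{ji} combines into a factor 2):
d^2r/dλ^2 + (2*r/(1 - r^2)) (dr/dλ)^2 + ((r^3 + r)/(r^2 - 1)) (dθ/dλ)^2 = 0
d^2θ/dλ^2 + ((-2*r^2 - 2)/(r^3 - r)) (dr/dλ)(dθ/dλ) = 0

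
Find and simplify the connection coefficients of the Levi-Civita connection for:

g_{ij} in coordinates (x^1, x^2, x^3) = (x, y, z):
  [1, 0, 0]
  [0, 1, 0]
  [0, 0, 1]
Using Γ^k_{ij} = (1/2) g^{km} (∂_i g_{mj} + ∂_j g_{mi} - ∂_m g_{ij}); the metric is diagonal, so only the m = k term contributes.
Every metric component is constant, so all ∂_m g_{ij} = 0 and every Christoffel symbol vanishes.
All Christoffel symbols are zero.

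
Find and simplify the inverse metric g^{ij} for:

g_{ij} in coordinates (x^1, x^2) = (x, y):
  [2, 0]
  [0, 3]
The metric is diagonal, so g^{ij} is diagonal with entries 1/g_{ii}: diag(1/2, 1/3).
g^{ij}:
  [1/2, 0]
  [0, 1/3]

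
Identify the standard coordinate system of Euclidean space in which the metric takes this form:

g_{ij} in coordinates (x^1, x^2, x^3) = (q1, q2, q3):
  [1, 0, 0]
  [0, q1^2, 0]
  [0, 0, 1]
The line element ds^2 = dq1^2 + q1^2 dq2^2 + dq3^2 is dr^2 + r^2 dθ^2 + dz^2 with q1 = r, q2 = θ, q3 = z.
cylindrical coordinates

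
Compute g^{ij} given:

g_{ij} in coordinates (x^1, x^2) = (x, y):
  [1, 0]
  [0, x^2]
The metric is diagonal, so g^{ij} is diagonal with entries 1/g_{ii}: diag(1, 1/(x^2)).
g^{ij}:
  [1, 0]
  [0, 1/x^2]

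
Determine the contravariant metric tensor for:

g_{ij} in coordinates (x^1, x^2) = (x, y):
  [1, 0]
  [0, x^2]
The metric is diagonal, so g^{ij} is diagonal with entries 1/g_{ii}: diag(1, 1/(x^2)).
g^{ij}:
  [1, 0]
  [0, 1/x^2]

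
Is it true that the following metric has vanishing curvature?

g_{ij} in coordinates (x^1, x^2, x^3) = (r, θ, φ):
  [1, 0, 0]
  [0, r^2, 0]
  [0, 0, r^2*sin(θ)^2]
Non-zero Christoffel symbols:
Γ^r_{θ θ} = -r
Γ^r_{φ φ} = -r*sin(θ)^2
Γ^θ_{r θ} = 1/r
Γ^θ_{φ φ} = -sin(2*θ)/2
Γ^φ_{r φ} = 1/r
Γ^φ_{θ φ} = 1/tan(θ)
Ricci tensor: R_{rr} = 0, R_{rθ} = 0, R_{rφ} = 0, R_{θθ} = 0, R_{θφ} = 0, R_{φφ} = 0
All R_{ij} vanish; in 3 dimensions the Riemann tensor is fully determined by the Ricci tensor, so R^i_{jkl} = 0: the metric is flat (curvilinear coordinates on flat space).
Yes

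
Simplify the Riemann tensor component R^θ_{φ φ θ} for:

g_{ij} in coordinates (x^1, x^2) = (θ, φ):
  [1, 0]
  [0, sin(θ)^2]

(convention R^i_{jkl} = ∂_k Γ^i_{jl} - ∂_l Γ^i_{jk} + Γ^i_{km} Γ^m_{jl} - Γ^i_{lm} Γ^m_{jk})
Non-zero Christoffel symbols (Γ^k_{ij} = Γ^k_{ji}):
Γ^θ_{φ φ} = -sin(2*θ)/2
Γ^φ_{θ φ} = 1/tan(θ)
R^θ_{φ φ θ} = ∂_φ Γ^θ_{φ θ} - ∂_θ Γ^θ_{φ φ} + Γ^θ_{φ m} Γ^m_{φ θ} - Γ^θ_{θ m} Γ^m_{φ φ}
  = (0) - (-cos(2*θ)) + (-cos(θ)^2) - (0) = -sin(θ)^2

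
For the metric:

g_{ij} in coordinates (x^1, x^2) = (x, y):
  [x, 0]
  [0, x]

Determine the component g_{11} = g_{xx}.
With x^1 = x, x^2 = y, g_{11} = g_{xx} is the row-1, column-1 entry of the matrix.
g_{11} = x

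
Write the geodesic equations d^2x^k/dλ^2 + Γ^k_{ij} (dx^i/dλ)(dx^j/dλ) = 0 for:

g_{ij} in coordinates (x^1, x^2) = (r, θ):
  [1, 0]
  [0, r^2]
Geodesic equation: d^2x^k/dλ^2 + Γ^k_{ij} (dx^i/dλ)(dx^j/dλ) = 0.
Non-zero Christoffel symbols:
Γ^r_{θ θ} = -r
Γ^θ_{r θ} = 1/r
Substituting (the symmetric pair Γ^k_{ij}, Γ^k_{ji} combines into a factor 2):
d^2r/dλ^2 - r (dθ/dλ)^2 = 0
d^2θ/dλ^2 + (2/r) (dr/dλ)(dθ/dλ) = 0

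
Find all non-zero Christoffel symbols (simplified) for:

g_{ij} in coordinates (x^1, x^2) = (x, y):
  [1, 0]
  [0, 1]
Using Γ^k_{ij} = (1/2) g^{km} (∂_i g_{mj} + ∂_j g_{mi} - ∂_m g_{ij}); the metric is diagonal, so only the m = k term contributes.
Every metric component is constant, so all ∂_m g_{ij} = 0 and every Christoffel symbol vanishes.
All Christoffel symbols are zero.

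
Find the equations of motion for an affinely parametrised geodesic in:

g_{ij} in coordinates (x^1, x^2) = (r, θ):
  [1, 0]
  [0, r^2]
Geodesic equation: d^2x^k/dλ^2 + Γ^k_{ij} (dx^i/dλ)(dx^j/dλ) = 0.
Non-zero Christoffel symbols:
Γ^r_{θ θ} = -r
Γ^θ_{r θ} = 1/r
Substituting (the symmetric pair Γ^k_{ij}, Γ^k_{ji} combines into a factor 2):
d^2r/dλ^2 - r (dθ/dλ)^2 = 0
d^2θ/dλ^2 + (2/r) (dr/dλ)(dθ/dλ) = 0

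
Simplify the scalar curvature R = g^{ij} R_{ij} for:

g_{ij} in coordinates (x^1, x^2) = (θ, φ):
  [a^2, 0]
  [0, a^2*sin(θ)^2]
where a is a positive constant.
Non-zero Christoffel symbols (Γ^k_{ij} = Γ^k_{ji}):
Γ^θ_{φ φ} = -sin(2*θ)/2
Γ^φ_{θ φ} = 1/tan(θ)
Ricci tensor (R_{ij} = R^k_{ikj}): R_{θθ} = 1, R_{θφ} = 0, R_{φφ} = sin(θ)^2
Inverse metric: g^{θθ} = 1/a^2, g^{φφ} = 1/(a^2*sin(θ)^2)
R = g^{ij} R_{ij} = (1/a^2)(1) + (1/(a^2*sin(θ)^2))(sin(θ)^2) = 2/a^2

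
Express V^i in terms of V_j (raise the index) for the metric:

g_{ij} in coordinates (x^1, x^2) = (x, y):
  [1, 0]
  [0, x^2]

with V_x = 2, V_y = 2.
Inverse metric (diagonal): g^{xx} = 1, g^{yy} = 1/x^2
V^i = g^{ij} V_j:
V^x = (1)(2) + (0)(2) = 2
V^y = (0)(2) + (1/x^2)(2) = 2/x^2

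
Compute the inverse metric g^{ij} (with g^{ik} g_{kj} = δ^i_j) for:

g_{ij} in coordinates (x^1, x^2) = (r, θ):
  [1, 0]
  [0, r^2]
The metric is diagonal, so g^{ij} is diagonal with entries 1/g_{ii}: diag(1, 1/(r^2)).
g^{ij}:
  [1, 0]
  [0, 1/r^2]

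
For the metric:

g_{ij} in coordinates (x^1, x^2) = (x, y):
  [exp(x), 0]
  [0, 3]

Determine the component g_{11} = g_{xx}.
With x^1 = x, x^2 = y, g_{11} = g_{xx} is the row-1, column-1 entry of the matrix.
g_{11} = exp(x)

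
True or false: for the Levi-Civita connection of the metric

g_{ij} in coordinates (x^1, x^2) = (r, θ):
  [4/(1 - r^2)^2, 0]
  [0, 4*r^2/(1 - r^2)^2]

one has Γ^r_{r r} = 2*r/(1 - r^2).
Γ^r_{r r} = (1/2) g^{rr} (∂_r g_{rr} + ∂_r g_{rr} - ∂_r g_{rr}) = (1/2)((1 - r^2)^2/4)((16*r/(1 - r^2)^3) + (16*r/(1 - r^2)^3) - (16*r/(1 - r^2)^3)) = 2*r/(1 - r^2)
This equals the proposed value 2*r/(1 - r^2).
True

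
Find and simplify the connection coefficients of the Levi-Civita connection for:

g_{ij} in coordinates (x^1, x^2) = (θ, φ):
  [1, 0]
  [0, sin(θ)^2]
Using Γ^k_{ij} = (1/2) g^{km} (∂_i g_{mj} + ∂_j g_{mi} - ∂_m g_{ij}); the metric is diagonal, so only the m = k term contributes.
Non-zero symbols (using the symmetry Γ^k_{ij} = Γ^k_{ji}):
Γ^θ_{φ φ} = (1/2) g^{θθ} (∂_φ g_{θφ} + ∂_φ g_{θφ} - ∂_θ g_{φφ}) = (1/2)(1)((0) + (0) - (sin(2*θ))) = -sin(2*θ)/2
Γ^φ_{θ φ} = (1/2) g^{φφ} (∂_θ g_{φφ} + ∂_φ g_{φθ} - ∂_φ g_{θφ}) = (1/2)(1/sin(θ)^2)((sin(2*θ)) + (0) - (0)) = 1/tan(θ)
All other Christoffel symbols are zero.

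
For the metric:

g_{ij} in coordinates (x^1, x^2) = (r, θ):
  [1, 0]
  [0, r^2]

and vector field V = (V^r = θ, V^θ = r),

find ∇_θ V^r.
Non-zero Christoffel symbols:
Γ^r_{θ θ} = -r
Γ^θ_{r θ} = 1/r
∇_θ V^r = ∂_θ V^r + Γ^r_{θ j} V^j
  = (1) + (0)(θ) + (-r)(r)
  = 1 - r^2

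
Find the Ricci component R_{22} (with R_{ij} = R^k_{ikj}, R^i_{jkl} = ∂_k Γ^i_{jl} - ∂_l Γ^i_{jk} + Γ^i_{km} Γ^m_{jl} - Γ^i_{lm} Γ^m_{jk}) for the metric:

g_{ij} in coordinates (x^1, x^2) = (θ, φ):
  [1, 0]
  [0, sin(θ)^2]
Non-zero Christoffel symbols (Γ^k_{ij} = Γ^k_{ji}):
Γ^θ_{φ φ} = -sin(2*θ)/2
Γ^φ_{θ φ} = 1/tan(θ)
R^θ_{φ θ φ} = ∂_θ Γ^θ_{φ φ} - ∂_φ Γ^θ_{φ θ} + Γ^θ_{θ m} Γ^m_{φ φ} - Γ^θ_{φ m} Γ^m_{φ θ}
  = (-cos(2*θ)) - (0) + (0) - (-cos(θ)^2) = sin(θ)^2
R^φ_{φ φ φ} = 0 (a repeated index in an antisymmetric pair)
R_{φφ} = R^θ_{φ θ φ} + R^φ_{φ φ φ} = (sin(θ)^2) + (0) = sin(θ)^2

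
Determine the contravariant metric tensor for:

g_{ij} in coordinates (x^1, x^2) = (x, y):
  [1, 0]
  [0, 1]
The metric is diagonal, so g^{ij} is diagonal with entries 1/g_{ii}: diag(1, 1).
g^{ij}:
  [1, 0]
  [0, 1]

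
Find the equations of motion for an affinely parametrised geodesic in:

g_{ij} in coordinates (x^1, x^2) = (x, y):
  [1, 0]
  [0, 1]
Geodesic equation: d^2x^k/dλ^2 + Γ^k_{ij} (dx^i/dλ)(dx^j/dλ) = 0.
All Christoffel symbols vanish, so the geodesics are straight lines:
d^2x/dλ^2 = 0
d^2y/dλ^2 = 0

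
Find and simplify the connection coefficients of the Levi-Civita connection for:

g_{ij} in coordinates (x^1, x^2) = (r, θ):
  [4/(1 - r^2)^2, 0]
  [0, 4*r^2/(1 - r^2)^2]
Using Γ^k_{ij} = (1/2) g^{km} (∂_i g_{mj} + ∂_j g_{mi} - ∂_m g_{ij}); the metric is diagonal, so only the m = k term contributes.
Non-zero symbols (using the symmetry Γ^k_{ij} = Γ^k_{ji}):
Γ^r_{r r} = (1/2) g^{rr} (∂_r g_{rr} + ∂_r g_{rr} - ∂_r g_{rr}) = (1/2)((1 - r^2)^2/4)((16*r/(1 - r^2)^3) + (16*r/(1 - r^2)^3) - (16*r/(1 - r^2)^3)) = 2*r/(1 - r^2)
Γ^r_{θ θ} = (1/2) g^{rr} (∂_θ g_{rθ} + ∂_θ g_{rθ} - ∂_r g_{θθ}) = (1/2)((1 - r^2)^2/4)((0) + (0) - (-8*(r^3 + r)/(r^2 - 1)^3)) = (r^3 + r)/(r^2 - 1)
Γ^θ_{r θ} = (1/2) g^{θθ} (∂_r g_{θθ} + ∂_θ g_{θr} - ∂_θ g_{rθ}) = (1/2)((1 - r^2)^2/(4*r^2))((-8*(r^3 + r)/(r^2 - 1)^3) + (0) - (0)) = (-r^2 - 1)/(r^3 - r)
All other Christoffel symbols are zero.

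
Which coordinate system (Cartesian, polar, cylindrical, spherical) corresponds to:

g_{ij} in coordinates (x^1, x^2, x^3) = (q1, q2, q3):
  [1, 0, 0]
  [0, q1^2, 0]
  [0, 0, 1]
The line element ds^2 = dq1^2 + q1^2 dq2^2 + dq3^2 is dr^2 + r^2 dθ^2 + dz^2 with q1 = r, q2 = θ, q3 = z.
cylindrical coordinates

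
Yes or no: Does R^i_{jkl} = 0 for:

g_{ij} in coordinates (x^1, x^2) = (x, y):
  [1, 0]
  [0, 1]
All metric components are constant, so every Christoffel symbol vanishes and R^i_{jkl} = 0.
Yes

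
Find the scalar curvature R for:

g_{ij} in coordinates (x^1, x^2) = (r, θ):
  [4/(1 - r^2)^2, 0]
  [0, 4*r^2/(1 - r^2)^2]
Non-zero Christoffel symbols (Γ^k_{ij} = Γ^k_{ji}):
Γ^r_{r r} = 2*r/(1 - r^2)
Γ^r_{θ θ} = (r^3 + r)/(r^2 - 1)
Γ^θ_{r θ} = (-r^2 - 1)/(r^3 - r)
Ricci tensor (R_{ij} = R^k_{ikj}): R_{rr} = -4/(r^2 - 1)^2, R_{rθ} = 0, R_{θθ} = -4*r^2/(r^2 - 1)^2
Inverse metric: g^{rr} = (1 - r^2)^2/4, g^{θθ} = (1 - r^2)^2/(4*r^2)
R = g^{ij} R_{ij} = ((1 - r^2)^2/4)(-4/(r^2 - 1)^2) + ((1 - r^2)^2/(4*r^2))(-4*r^2/(r^2 - 1)^2) = -2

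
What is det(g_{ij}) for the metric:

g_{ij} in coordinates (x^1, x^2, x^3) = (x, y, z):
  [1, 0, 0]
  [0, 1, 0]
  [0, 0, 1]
Diagonal metric: det(g) = g_{11}·g_{22}·g_{33}
= (1)·(1)·(1)
det(g) = 1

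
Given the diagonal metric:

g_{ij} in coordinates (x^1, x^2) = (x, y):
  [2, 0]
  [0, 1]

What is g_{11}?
With x^1 = x, x^2 = y, g_{11} = g_{xx} is the row-1, column-1 entry of the matrix.
g_{11} = 2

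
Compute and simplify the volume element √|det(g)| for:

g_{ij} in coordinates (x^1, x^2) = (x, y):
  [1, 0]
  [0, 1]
det(g) = 1
√|det(g)| = 1
Volume element: dV = 1 dx dy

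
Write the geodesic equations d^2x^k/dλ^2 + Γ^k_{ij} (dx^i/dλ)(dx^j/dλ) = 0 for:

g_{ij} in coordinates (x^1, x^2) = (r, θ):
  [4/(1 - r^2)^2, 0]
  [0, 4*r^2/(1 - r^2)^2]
Geodesic equation: d^2x^k/dλ^2 + Γ^k_{ij} (dx^i/dλ)(dx^j/dλ) = 0.
Non-zero Christoffel symbols:
Γ^r_{r r} = 2*r/(1 - r^2)
Γ^r_{θ θ} = (r^3 + r)/(r^2 - 1)
Γ^θ_{r θ} = (-r^2 - 1)/(r^3 - r)
Substituting (the symmetric pair Γ^k_{ij}, Γ^k_{ji} combines into a factor 2):
d^2r/dλ^2 + (2*r/(1 - r^2)) (dr/dλ)^2 + ((r^3 + r)/(r^2 - 1)) (dθ/dλ)^2 = 0
d^2θ/dλ^2 + ((-2*r^2 - 2)/(r^3 - r)) (dr/dλ)(dθ/dλ) = 0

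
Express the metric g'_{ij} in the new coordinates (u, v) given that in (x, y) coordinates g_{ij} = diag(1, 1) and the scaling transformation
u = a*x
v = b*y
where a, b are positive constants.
Invert the transformation: x = u/a, y = v/b
g'_{ij} = (∂x^k/∂x'^i)(∂x^l/∂x'^j) g_{kl}; with g_{kl} = δ_{kl} this is Σ_k (∂x^k/∂x'^i)(∂x^k/∂x'^j).
Jacobian: ∂x/∂u = 1/a, ∂x/∂v = 0, ∂y/∂u = 0, ∂y/∂v = 1/b
g'_{uu} = (1/a)(1/a) + (0)(0) = 1/a^2
g'_{uv} = (1/a)(0) + (0)(1/b) = 0
g'_{vv} = (0)(0) + (1/b)(1/b) = 1/b^2
g'_{ij} = diag(1/a^2, 1/b^2)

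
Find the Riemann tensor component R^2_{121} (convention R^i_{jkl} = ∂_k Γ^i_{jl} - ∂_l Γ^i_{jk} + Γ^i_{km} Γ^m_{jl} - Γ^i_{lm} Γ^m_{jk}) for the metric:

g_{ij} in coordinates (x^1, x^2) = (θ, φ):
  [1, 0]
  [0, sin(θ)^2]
Non-zero Christoffel symbols (Γ^k_{ij} = Γ^k_{ji}):
Γ^θ_{φ φ} = -sin(2*θ)/2
Γ^φ_{θ φ} = 1/tan(θ)
R^φ_{θ φ θ} = ∂_φ Γ^φ_{θ θ} - ∂_θ Γ^φ_{θ φ} + Γ^φ_{φ m} Γ^m_{θ θ} - Γ^φ_{θ m} Γ^m_{θ φ}
  = (0) - (-1/sin(θ)^2) + (0) - (1/tan(θ)^2) = 1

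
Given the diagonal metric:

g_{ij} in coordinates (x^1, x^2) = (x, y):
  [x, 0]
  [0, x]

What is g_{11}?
With x^1 = x, x^2 = y, g_{11} = g_{xx} is the row-1, column-1 entry of the matrix.
g_{11} = x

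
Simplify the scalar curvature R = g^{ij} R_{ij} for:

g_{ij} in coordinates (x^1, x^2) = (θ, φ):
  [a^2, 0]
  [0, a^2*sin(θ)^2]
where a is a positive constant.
Non-zero Christoffel symbols (Γ^k_{ij} = Γ^k_{ji}):
Γ^θ_{φ φ} = -sin(2*θ)/2
Γ^φ_{θ φ} = 1/tan(θ)
Ricci tensor (R_{ij} = R^k_{ikj}): R_{θθ} = 1, R_{θφ} = 0, R_{φφ} = sin(θ)^2
Inverse metric: g^{θθ} = 1/a^2, g^{φφ} = 1/(a^2*sin(θ)^2)
R = g^{ij} R_{ij} = (1/a^2)(1) + (1/(a^2*sin(θ)^2))(sin(θ)^2) = 2/a^2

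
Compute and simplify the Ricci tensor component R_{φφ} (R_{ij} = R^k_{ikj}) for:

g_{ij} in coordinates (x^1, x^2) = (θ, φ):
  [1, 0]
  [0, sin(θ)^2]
Non-zero Christoffel symbols (Γ^k_{ij} = Γ^k_{ji}):
Γ^θ_{φ φ} = -sin(2*θ)/2
Γ^φ_{θ φ} = 1/tan(θ)
R^θ_{φ θ φ} = ∂_θ Γ^θ_{φ φ} - ∂_φ Γ^θ_{φ θ} + Γ^θ_{θ m} Γ^m_{φ φ} - Γ^θ_{φ m} Γ^m_{φ θ}
  = (-cos(2*θ)) - (0) + (0) - (-cos(θ)^2) = sin(θ)^2
R^φ_{φ φ φ} = 0 (a repeated index in an antisymmetric pair)
R_{φφ} = R^θ_{φ θ φ} + R^φ_{φ φ φ} = (sin(θ)^2) + (0) = sin(θ)^2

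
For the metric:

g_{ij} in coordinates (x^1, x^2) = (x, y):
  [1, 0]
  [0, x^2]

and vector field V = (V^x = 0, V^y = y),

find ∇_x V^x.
Non-zero Christoffel symbols:
Γ^x_{y y} = -x
Γ^y_{x y} = 1/x
∇_x V^x = ∂_x V^x + Γ^x_{x j} V^j
  = (0) + (0)(0) + (0)(y)
  = 0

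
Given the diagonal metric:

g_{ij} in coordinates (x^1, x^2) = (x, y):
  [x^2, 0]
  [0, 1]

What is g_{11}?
With x^1 = x, x^2 = y, g_{11} = g_{xx} is the row-1, column-1 entry of the matrix.
g_{11} = x^2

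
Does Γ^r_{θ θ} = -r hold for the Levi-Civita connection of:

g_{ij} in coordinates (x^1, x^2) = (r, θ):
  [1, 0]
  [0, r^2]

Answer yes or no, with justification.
Γ^r_{θ θ} = (1/2) g^{rr} (∂_θ g_{rθ} + ∂_θ g_{rθ} - ∂_r g_{θθ}) = (1/2)(1)((0) + (0) - (2*r)) = -r
This equals the proposed value -r.
Yes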